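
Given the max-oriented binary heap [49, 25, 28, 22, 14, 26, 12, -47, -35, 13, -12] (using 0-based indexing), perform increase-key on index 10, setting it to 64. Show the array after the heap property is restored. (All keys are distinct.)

[64, 49, 28, 22, 25, 26, 12, -47, -35, 13, 14]

set index 10 from -12 to 64 → [49, 25, 28, 22, 14, 26, 12, -47, -35, 13, 64]
64 > parent 14 at index 4, swap → [49, 25, 28, 22, 64, 26, 12, -47, -35, 13, 14]
64 > parent 25 at index 1, swap → [49, 64, 28, 22, 25, 26, 12, -47, -35, 13, 14]
64 > parent 49 at index 0, swap → [64, 49, 28, 22, 25, 26, 12, -47, -35, 13, 14]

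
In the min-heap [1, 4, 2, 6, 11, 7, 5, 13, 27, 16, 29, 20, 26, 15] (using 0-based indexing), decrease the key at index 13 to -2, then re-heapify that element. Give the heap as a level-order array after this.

[-2, 4, 1, 6, 11, 7, 2, 13, 27, 16, 29, 20, 26, 5]

set index 13 from 15 to -2 → [1, 4, 2, 6, 11, 7, 5, 13, 27, 16, 29, 20, 26, -2]
-2 < parent 5 at index 6, swap → [1, 4, 2, 6, 11, 7, -2, 13, 27, 16, 29, 20, 26, 5]
-2 < parent 2 at index 2, swap → [1, 4, -2, 6, 11, 7, 2, 13, 27, 16, 29, 20, 26, 5]
-2 < parent 1 at index 0, swap → [-2, 4, 1, 6, 11, 7, 2, 13, 27, 16, 29, 20, 26, 5]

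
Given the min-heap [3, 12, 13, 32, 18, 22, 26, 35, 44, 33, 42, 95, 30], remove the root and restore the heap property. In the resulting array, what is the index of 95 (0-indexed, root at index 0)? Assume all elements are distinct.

11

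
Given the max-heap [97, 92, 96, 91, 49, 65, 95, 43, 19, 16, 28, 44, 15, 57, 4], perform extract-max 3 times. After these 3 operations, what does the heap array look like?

[92, 91, 65, 43, 49, 44, 57, 15, 19, 16, 28, 4]

extract-max #1 returns 97:
  remove root 97; move last element 4 to root → [4, 92, 96, 91, 49, 65, 95, 43, 19, 16, 28, 44, 15, 57]
  4 vs larger child 96 at index 2, swap → [96, 92, 4, 91, 49, 65, 95, 43, 19, 16, 28, 44, 15, 57]
  4 vs larger child 95 at index 6, swap → [96, 92, 95, 91, 49, 65, 4, 43, 19, 16, 28, 44, 15, 57]
  4 vs only child 57 at index 13, swap → [96, 92, 95, 91, 49, 65, 57, 43, 19, 16, 28, 44, 15, 4]
extract-max #2 returns 96:
  remove root 96; move last element 4 to root → [4, 92, 95, 91, 49, 65, 57, 43, 19, 16, 28, 44, 15]
  4 vs larger child 95 at index 2, swap → [95, 92, 4, 91, 49, 65, 57, 43, 19, 16, 28, 44, 15]
  4 vs larger child 65 at index 5, swap → [95, 92, 65, 91, 49, 4, 57, 43, 19, 16, 28, 44, 15]
  4 vs larger child 44 at index 11, swap → [95, 92, 65, 91, 49, 44, 57, 43, 19, 16, 28, 4, 15]
extract-max #3 returns 95:
  remove root 95; move last element 15 to root → [15, 92, 65, 91, 49, 44, 57, 43, 19, 16, 28, 4]
  15 vs larger child 92 at index 1, swap → [92, 15, 65, 91, 49, 44, 57, 43, 19, 16, 28, 4]
  15 vs larger child 91 at index 3, swap → [92, 91, 65, 15, 49, 44, 57, 43, 19, 16, 28, 4]
  15 vs larger child 43 at index 7, swap → [92, 91, 65, 43, 49, 44, 57, 15, 19, 16, 28, 4]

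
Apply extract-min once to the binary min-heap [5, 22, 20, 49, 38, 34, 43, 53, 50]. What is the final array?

[20, 22, 34, 49, 38, 50, 43, 53]

remove root 5; move last element 50 to root → [50, 22, 20, 49, 38, 34, 43, 53]
50 vs smaller child 20 at index 2, swap → [20, 22, 50, 49, 38, 34, 43, 53]
50 vs smaller child 34 at index 5, swap → [20, 22, 34, 49, 38, 50, 43, 53]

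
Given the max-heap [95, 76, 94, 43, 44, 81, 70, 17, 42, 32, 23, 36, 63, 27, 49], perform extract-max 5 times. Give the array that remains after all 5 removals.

extract-max #1 returns 95:
  remove root 95; move last element 49 to root → [49, 76, 94, 43, 44, 81, 70, 17, 42, 32, 23, 36, 63, 27]
  49 vs larger child 94 at index 2, swap → [94, 76, 49, 43, 44, 81, 70, 17, 42, 32, 23, 36, 63, 27]
  49 vs larger child 81 at index 5, swap → [94, 76, 81, 43, 44, 49, 70, 17, 42, 32, 23, 36, 63, 27]
  49 vs larger child 63 at index 12, swap → [94, 76, 81, 43, 44, 63, 70, 17, 42, 32, 23, 36, 49, 27]
extract-max #2 returns 94:
  remove root 94; move last element 27 to root → [27, 76, 81, 43, 44, 63, 70, 17, 42, 32, 23, 36, 49]
  27 vs larger child 81 at index 2, swap → [81, 76, 27, 43, 44, 63, 70, 17, 42, 32, 23, 36, 49]
  27 vs larger child 70 at index 6, swap → [81, 76, 70, 43, 44, 63, 27, 17, 42, 32, 23, 36, 49]
extract-max #3 returns 81:
  remove root 81; move last element 49 to root → [49, 76, 70, 43, 44, 63, 27, 17, 42, 32, 23, 36]
  49 vs larger child 76 at index 1, swap → [76, 49, 70, 43, 44, 63, 27, 17, 42, 32, 23, 36]
extract-max #4 returns 76:
  remove root 76; move last element 36 to root → [36, 49, 70, 43, 44, 63, 27, 17, 42, 32, 23]
  36 vs larger child 70 at index 2, swap → [70, 49, 36, 43, 44, 63, 27, 17, 42, 32, 23]
  36 vs larger child 63 at index 5, swap → [70, 49, 63, 43, 44, 36, 27, 17, 42, 32, 23]
extract-max #5 returns 70:
  remove root 70; move last element 23 to root → [23, 49, 63, 43, 44, 36, 27, 17, 42, 32]
  23 vs larger child 63 at index 2, swap → [63, 49, 23, 43, 44, 36, 27, 17, 42, 32]
  23 vs larger child 36 at index 5, swap → [63, 49, 36, 43, 44, 23, 27, 17, 42, 32]

[63, 49, 36, 43, 44, 23, 27, 17, 42, 32]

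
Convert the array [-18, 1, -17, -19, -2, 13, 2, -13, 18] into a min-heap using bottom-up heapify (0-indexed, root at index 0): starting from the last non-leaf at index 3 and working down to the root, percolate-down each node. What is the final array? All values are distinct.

[-19, -18, -17, -13, -2, 13, 2, 1, 18]

sift down from index 3: already satisfies heap property
sift down from index 2: already satisfies heap property
sift down from index 1:
  1 vs smaller child -19 at index 3, swap → [-18, -19, -17, 1, -2, 13, 2, -13, 18]
  1 vs smaller child -13 at index 7, swap → [-18, -19, -17, -13, -2, 13, 2, 1, 18]
sift down from index 0:
  -18 vs smaller child -19 at index 1, swap → [-19, -18, -17, -13, -2, 13, 2, 1, 18]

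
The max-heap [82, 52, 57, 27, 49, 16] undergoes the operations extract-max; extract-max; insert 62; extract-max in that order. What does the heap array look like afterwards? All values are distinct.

extract-max → returns 82:
  remove root 82; move last element 16 to root → [16, 52, 57, 27, 49]
  16 vs larger child 57 at index 2, swap → [57, 52, 16, 27, 49]
extract-max → returns 57:
  remove root 57; move last element 49 to root → [49, 52, 16, 27]
  49 vs larger child 52 at index 1, swap → [52, 49, 16, 27]
insert 62:
  append 62 at index 4 → [52, 49, 16, 27, 62]
  62 > parent 49 at index 1, swap → [52, 62, 16, 27, 49]
  62 > parent 52 at index 0, swap → [62, 52, 16, 27, 49]
extract-max → returns 62:
  remove root 62; move last element 49 to root → [49, 52, 16, 27]
  49 vs larger child 52 at index 1, swap → [52, 49, 16, 27]

[52, 49, 16, 27]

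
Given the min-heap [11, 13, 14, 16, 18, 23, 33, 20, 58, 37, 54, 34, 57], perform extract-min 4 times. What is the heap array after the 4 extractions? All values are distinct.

[18, 20, 23, 54, 37, 34, 33, 57, 58]

extract-min #1 returns 11:
  remove root 11; move last element 57 to root → [57, 13, 14, 16, 18, 23, 33, 20, 58, 37, 54, 34]
  57 vs smaller child 13 at index 1, swap → [13, 57, 14, 16, 18, 23, 33, 20, 58, 37, 54, 34]
  57 vs smaller child 16 at index 3, swap → [13, 16, 14, 57, 18, 23, 33, 20, 58, 37, 54, 34]
  57 vs smaller child 20 at index 7, swap → [13, 16, 14, 20, 18, 23, 33, 57, 58, 37, 54, 34]
extract-min #2 returns 13:
  remove root 13; move last element 34 to root → [34, 16, 14, 20, 18, 23, 33, 57, 58, 37, 54]
  34 vs smaller child 14 at index 2, swap → [14, 16, 34, 20, 18, 23, 33, 57, 58, 37, 54]
  34 vs smaller child 23 at index 5, swap → [14, 16, 23, 20, 18, 34, 33, 57, 58, 37, 54]
extract-min #3 returns 14:
  remove root 14; move last element 54 to root → [54, 16, 23, 20, 18, 34, 33, 57, 58, 37]
  54 vs smaller child 16 at index 1, swap → [16, 54, 23, 20, 18, 34, 33, 57, 58, 37]
  54 vs smaller child 18 at index 4, swap → [16, 18, 23, 20, 54, 34, 33, 57, 58, 37]
  54 vs only child 37 at index 9, swap → [16, 18, 23, 20, 37, 34, 33, 57, 58, 54]
extract-min #4 returns 16:
  remove root 16; move last element 54 to root → [54, 18, 23, 20, 37, 34, 33, 57, 58]
  54 vs smaller child 18 at index 1, swap → [18, 54, 23, 20, 37, 34, 33, 57, 58]
  54 vs smaller child 20 at index 3, swap → [18, 20, 23, 54, 37, 34, 33, 57, 58]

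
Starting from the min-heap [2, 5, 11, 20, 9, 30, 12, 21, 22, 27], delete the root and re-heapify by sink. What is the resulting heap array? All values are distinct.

[5, 9, 11, 20, 27, 30, 12, 21, 22]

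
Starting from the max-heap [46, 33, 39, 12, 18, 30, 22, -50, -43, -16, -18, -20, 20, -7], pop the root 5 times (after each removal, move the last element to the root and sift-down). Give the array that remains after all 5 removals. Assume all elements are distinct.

[20, 18, -16, 12, -7, -18, -20, -50, -43]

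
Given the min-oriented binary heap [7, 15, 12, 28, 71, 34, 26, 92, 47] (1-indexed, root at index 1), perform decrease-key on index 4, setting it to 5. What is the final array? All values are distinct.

[5, 7, 12, 15, 71, 34, 26, 92, 47]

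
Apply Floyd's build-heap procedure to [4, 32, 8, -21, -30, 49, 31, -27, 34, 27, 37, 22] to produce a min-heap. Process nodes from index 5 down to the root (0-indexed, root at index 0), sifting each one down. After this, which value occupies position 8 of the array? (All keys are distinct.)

34

sift down from index 5:
  49 vs only child 22 at index 11, swap → [4, 32, 8, -21, -30, 22, 31, -27, 34, 27, 37, 49]
sift down from index 4: already satisfies heap property
sift down from index 3:
  -21 vs smaller child -27 at index 7, swap → [4, 32, 8, -27, -30, 22, 31, -21, 34, 27, 37, 49]
sift down from index 2: already satisfies heap property
sift down from index 1:
  32 vs smaller child -30 at index 4, swap → [4, -30, 8, -27, 32, 22, 31, -21, 34, 27, 37, 49]
  32 vs smaller child 27 at index 9, swap → [4, -30, 8, -27, 27, 22, 31, -21, 34, 32, 37, 49]
sift down from index 0:
  4 vs smaller child -30 at index 1, swap → [-30, 4, 8, -27, 27, 22, 31, -21, 34, 32, 37, 49]
  4 vs smaller child -27 at index 3, swap → [-30, -27, 8, 4, 27, 22, 31, -21, 34, 32, 37, 49]
  4 vs smaller child -21 at index 7, swap → [-30, -27, 8, -21, 27, 22, 31, 4, 34, 32, 37, 49]
resulting array: [-30, -27, 8, -21, 27, 22, 31, 4, 34, 32, 37, 49]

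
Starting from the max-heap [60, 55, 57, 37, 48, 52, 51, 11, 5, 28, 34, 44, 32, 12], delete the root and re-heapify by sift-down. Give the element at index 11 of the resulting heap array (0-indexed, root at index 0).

remove root 60; move last element 12 to root → [12, 55, 57, 37, 48, 52, 51, 11, 5, 28, 34, 44, 32]
12 vs larger child 57 at index 2, swap → [57, 55, 12, 37, 48, 52, 51, 11, 5, 28, 34, 44, 32]
12 vs larger child 52 at index 5, swap → [57, 55, 52, 37, 48, 12, 51, 11, 5, 28, 34, 44, 32]
12 vs larger child 44 at index 11, swap → [57, 55, 52, 37, 48, 44, 51, 11, 5, 28, 34, 12, 32]
resulting array: [57, 55, 52, 37, 48, 44, 51, 11, 5, 28, 34, 12, 32]

12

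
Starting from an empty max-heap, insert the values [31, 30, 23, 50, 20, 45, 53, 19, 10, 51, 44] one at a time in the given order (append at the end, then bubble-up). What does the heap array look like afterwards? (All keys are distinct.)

[53, 51, 50, 30, 44, 23, 45, 19, 10, 20, 31]

Insert 31:
  append 31 at index 0 → [31] (no swap needed)
Insert 30:
  append 30 at index 1 → [31, 30] (no swap needed)
Insert 23:
  append 23 at index 2 → [31, 30, 23] (no swap needed)
Insert 50:
  append 50 at index 3 → [31, 30, 23, 50]
  50 > parent 30 at index 1, swap → [31, 50, 23, 30]
  50 > parent 31 at index 0, swap → [50, 31, 23, 30]
Insert 20:
  append 20 at index 4 → [50, 31, 23, 30, 20] (no swap needed)
Insert 45:
  append 45 at index 5 → [50, 31, 23, 30, 20, 45]
  45 > parent 23 at index 2, swap → [50, 31, 45, 30, 20, 23]
Insert 53:
  append 53 at index 6 → [50, 31, 45, 30, 20, 23, 53]
  53 > parent 45 at index 2, swap → [50, 31, 53, 30, 20, 23, 45]
  53 > parent 50 at index 0, swap → [53, 31, 50, 30, 20, 23, 45]
Insert 19:
  append 19 at index 7 → [53, 31, 50, 30, 20, 23, 45, 19] (no swap needed)
Insert 10:
  append 10 at index 8 → [53, 31, 50, 30, 20, 23, 45, 19, 10] (no swap needed)
Insert 51:
  append 51 at index 9 → [53, 31, 50, 30, 20, 23, 45, 19, 10, 51]
  51 > parent 20 at index 4, swap → [53, 31, 50, 30, 51, 23, 45, 19, 10, 20]
  51 > parent 31 at index 1, swap → [53, 51, 50, 30, 31, 23, 45, 19, 10, 20]
Insert 44:
  append 44 at index 10 → [53, 51, 50, 30, 31, 23, 45, 19, 10, 20, 44]
  44 > parent 31 at index 4, swap → [53, 51, 50, 30, 44, 23, 45, 19, 10, 20, 31]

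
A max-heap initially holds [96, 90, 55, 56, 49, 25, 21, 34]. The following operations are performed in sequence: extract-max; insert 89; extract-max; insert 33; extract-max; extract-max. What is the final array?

extract-max → returns 96:
  remove root 96; move last element 34 to root → [34, 90, 55, 56, 49, 25, 21]
  34 vs larger child 90 at index 1, swap → [90, 34, 55, 56, 49, 25, 21]
  34 vs larger child 56 at index 3, swap → [90, 56, 55, 34, 49, 25, 21]
insert 89:
  append 89 at index 7 → [90, 56, 55, 34, 49, 25, 21, 89]
  89 > parent 34 at index 3, swap → [90, 56, 55, 89, 49, 25, 21, 34]
  89 > parent 56 at index 1, swap → [90, 89, 55, 56, 49, 25, 21, 34]
extract-max → returns 90:
  remove root 90; move last element 34 to root → [34, 89, 55, 56, 49, 25, 21]
  34 vs larger child 89 at index 1, swap → [89, 34, 55, 56, 49, 25, 21]
  34 vs larger child 56 at index 3, swap → [89, 56, 55, 34, 49, 25, 21]
insert 33:
  append 33 at index 7 → [89, 56, 55, 34, 49, 25, 21, 33] (no swap needed)
extract-max → returns 89:
  remove root 89; move last element 33 to root → [33, 56, 55, 34, 49, 25, 21]
  33 vs larger child 56 at index 1, swap → [56, 33, 55, 34, 49, 25, 21]
  33 vs larger child 49 at index 4, swap → [56, 49, 55, 34, 33, 25, 21]
extract-max → returns 56:
  remove root 56; move last element 21 to root → [21, 49, 55, 34, 33, 25]
  21 vs larger child 55 at index 2, swap → [55, 49, 21, 34, 33, 25]
  21 vs only child 25 at index 5, swap → [55, 49, 25, 34, 33, 21]

[55, 49, 25, 34, 33, 21]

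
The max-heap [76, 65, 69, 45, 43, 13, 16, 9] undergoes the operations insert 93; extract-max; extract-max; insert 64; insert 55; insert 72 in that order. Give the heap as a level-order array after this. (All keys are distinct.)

[72, 69, 16, 64, 65, 13, 9, 45, 55, 43]

insert 93:
  append 93 at index 8 → [76, 65, 69, 45, 43, 13, 16, 9, 93]
  93 > parent 45 at index 3, swap → [76, 65, 69, 93, 43, 13, 16, 9, 45]
  93 > parent 65 at index 1, swap → [76, 93, 69, 65, 43, 13, 16, 9, 45]
  93 > parent 76 at index 0, swap → [93, 76, 69, 65, 43, 13, 16, 9, 45]
extract-max → returns 93:
  remove root 93; move last element 45 to root → [45, 76, 69, 65, 43, 13, 16, 9]
  45 vs larger child 76 at index 1, swap → [76, 45, 69, 65, 43, 13, 16, 9]
  45 vs larger child 65 at index 3, swap → [76, 65, 69, 45, 43, 13, 16, 9]
extract-max → returns 76:
  remove root 76; move last element 9 to root → [9, 65, 69, 45, 43, 13, 16]
  9 vs larger child 69 at index 2, swap → [69, 65, 9, 45, 43, 13, 16]
  9 vs larger child 16 at index 6, swap → [69, 65, 16, 45, 43, 13, 9]
insert 64:
  append 64 at index 7 → [69, 65, 16, 45, 43, 13, 9, 64]
  64 > parent 45 at index 3, swap → [69, 65, 16, 64, 43, 13, 9, 45]
insert 55:
  append 55 at index 8 → [69, 65, 16, 64, 43, 13, 9, 45, 55] (no swap needed)
insert 72:
  append 72 at index 9 → [69, 65, 16, 64, 43, 13, 9, 45, 55, 72]
  72 > parent 43 at index 4, swap → [69, 65, 16, 64, 72, 13, 9, 45, 55, 43]
  72 > parent 65 at index 1, swap → [69, 72, 16, 64, 65, 13, 9, 45, 55, 43]
  72 > parent 69 at index 0, swap → [72, 69, 16, 64, 65, 13, 9, 45, 55, 43]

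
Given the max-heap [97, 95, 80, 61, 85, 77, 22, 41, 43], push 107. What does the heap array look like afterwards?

[107, 97, 80, 61, 95, 77, 22, 41, 43, 85]

append 107 at index 9 → [97, 95, 80, 61, 85, 77, 22, 41, 43, 107]
107 > parent 85 at index 4, swap → [97, 95, 80, 61, 107, 77, 22, 41, 43, 85]
107 > parent 95 at index 1, swap → [97, 107, 80, 61, 95, 77, 22, 41, 43, 85]
107 > parent 97 at index 0, swap → [107, 97, 80, 61, 95, 77, 22, 41, 43, 85]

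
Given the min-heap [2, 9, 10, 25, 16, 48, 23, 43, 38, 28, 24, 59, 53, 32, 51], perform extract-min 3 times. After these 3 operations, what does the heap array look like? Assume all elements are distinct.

[16, 24, 23, 25, 28, 48, 32, 43, 38, 53, 51, 59]

extract-min #1 returns 2:
  remove root 2; move last element 51 to root → [51, 9, 10, 25, 16, 48, 23, 43, 38, 28, 24, 59, 53, 32]
  51 vs smaller child 9 at index 1, swap → [9, 51, 10, 25, 16, 48, 23, 43, 38, 28, 24, 59, 53, 32]
  51 vs smaller child 16 at index 4, swap → [9, 16, 10, 25, 51, 48, 23, 43, 38, 28, 24, 59, 53, 32]
  51 vs smaller child 24 at index 10, swap → [9, 16, 10, 25, 24, 48, 23, 43, 38, 28, 51, 59, 53, 32]
extract-min #2 returns 9:
  remove root 9; move last element 32 to root → [32, 16, 10, 25, 24, 48, 23, 43, 38, 28, 51, 59, 53]
  32 vs smaller child 10 at index 2, swap → [10, 16, 32, 25, 24, 48, 23, 43, 38, 28, 51, 59, 53]
  32 vs smaller child 23 at index 6, swap → [10, 16, 23, 25, 24, 48, 32, 43, 38, 28, 51, 59, 53]
extract-min #3 returns 10:
  remove root 10; move last element 53 to root → [53, 16, 23, 25, 24, 48, 32, 43, 38, 28, 51, 59]
  53 vs smaller child 16 at index 1, swap → [16, 53, 23, 25, 24, 48, 32, 43, 38, 28, 51, 59]
  53 vs smaller child 24 at index 4, swap → [16, 24, 23, 25, 53, 48, 32, 43, 38, 28, 51, 59]
  53 vs smaller child 28 at index 9, swap → [16, 24, 23, 25, 28, 48, 32, 43, 38, 53, 51, 59]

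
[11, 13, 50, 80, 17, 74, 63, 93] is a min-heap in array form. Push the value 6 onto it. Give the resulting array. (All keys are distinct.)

[6, 11, 50, 13, 17, 74, 63, 93, 80]

append 6 at index 8 → [11, 13, 50, 80, 17, 74, 63, 93, 6]
6 < parent 80 at index 3, swap → [11, 13, 50, 6, 17, 74, 63, 93, 80]
6 < parent 13 at index 1, swap → [11, 6, 50, 13, 17, 74, 63, 93, 80]
6 < parent 11 at index 0, swap → [6, 11, 50, 13, 17, 74, 63, 93, 80]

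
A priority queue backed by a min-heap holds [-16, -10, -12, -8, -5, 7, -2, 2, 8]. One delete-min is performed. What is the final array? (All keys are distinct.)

remove root -16; move last element 8 to root → [8, -10, -12, -8, -5, 7, -2, 2]
8 vs smaller child -12 at index 2, swap → [-12, -10, 8, -8, -5, 7, -2, 2]
8 vs smaller child -2 at index 6, swap → [-12, -10, -2, -8, -5, 7, 8, 2]

[-12, -10, -2, -8, -5, 7, 8, 2]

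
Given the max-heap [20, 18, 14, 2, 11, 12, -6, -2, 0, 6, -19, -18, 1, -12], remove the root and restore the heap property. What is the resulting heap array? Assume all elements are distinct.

remove root 20; move last element -12 to root → [-12, 18, 14, 2, 11, 12, -6, -2, 0, 6, -19, -18, 1]
-12 vs larger child 18 at index 1, swap → [18, -12, 14, 2, 11, 12, -6, -2, 0, 6, -19, -18, 1]
-12 vs larger child 11 at index 4, swap → [18, 11, 14, 2, -12, 12, -6, -2, 0, 6, -19, -18, 1]
-12 vs larger child 6 at index 9, swap → [18, 11, 14, 2, 6, 12, -6, -2, 0, -12, -19, -18, 1]

[18, 11, 14, 2, 6, 12, -6, -2, 0, -12, -19, -18, 1]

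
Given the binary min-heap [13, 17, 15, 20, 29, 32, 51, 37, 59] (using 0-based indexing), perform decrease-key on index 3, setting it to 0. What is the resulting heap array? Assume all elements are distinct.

[0, 13, 15, 17, 29, 32, 51, 37, 59]

set index 3 from 20 to 0 → [13, 17, 15, 0, 29, 32, 51, 37, 59]
0 < parent 17 at index 1, swap → [13, 0, 15, 17, 29, 32, 51, 37, 59]
0 < parent 13 at index 0, swap → [0, 13, 15, 17, 29, 32, 51, 37, 59]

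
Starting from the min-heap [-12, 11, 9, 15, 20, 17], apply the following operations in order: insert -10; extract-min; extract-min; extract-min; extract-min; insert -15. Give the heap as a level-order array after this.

[-15, 15, 17, 20]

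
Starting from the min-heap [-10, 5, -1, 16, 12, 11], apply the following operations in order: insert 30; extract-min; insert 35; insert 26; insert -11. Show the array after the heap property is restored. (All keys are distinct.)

[-11, -1, 11, 5, 12, 30, 35, 26, 16]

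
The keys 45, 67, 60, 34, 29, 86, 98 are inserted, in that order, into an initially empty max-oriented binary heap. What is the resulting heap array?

Insert 45:
  append 45 at index 0 → [45] (no swap needed)
Insert 67:
  append 67 at index 1 → [45, 67]
  67 > parent 45 at index 0, swap → [67, 45]
Insert 60:
  append 60 at index 2 → [67, 45, 60] (no swap needed)
Insert 34:
  append 34 at index 3 → [67, 45, 60, 34] (no swap needed)
Insert 29:
  append 29 at index 4 → [67, 45, 60, 34, 29] (no swap needed)
Insert 86:
  append 86 at index 5 → [67, 45, 60, 34, 29, 86]
  86 > parent 60 at index 2, swap → [67, 45, 86, 34, 29, 60]
  86 > parent 67 at index 0, swap → [86, 45, 67, 34, 29, 60]
Insert 98:
  append 98 at index 6 → [86, 45, 67, 34, 29, 60, 98]
  98 > parent 67 at index 2, swap → [86, 45, 98, 34, 29, 60, 67]
  98 > parent 86 at index 0, swap → [98, 45, 86, 34, 29, 60, 67]

[98, 45, 86, 34, 29, 60, 67]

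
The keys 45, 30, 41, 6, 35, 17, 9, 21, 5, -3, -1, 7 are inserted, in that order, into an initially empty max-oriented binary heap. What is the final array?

[45, 35, 41, 21, 30, 17, 9, 6, 5, -3, -1, 7]

Insert 45:
  append 45 at index 0 → [45] (no swap needed)
Insert 30:
  append 30 at index 1 → [45, 30] (no swap needed)
Insert 41:
  append 41 at index 2 → [45, 30, 41] (no swap needed)
Insert 6:
  append 6 at index 3 → [45, 30, 41, 6] (no swap needed)
Insert 35:
  append 35 at index 4 → [45, 30, 41, 6, 35]
  35 > parent 30 at index 1, swap → [45, 35, 41, 6, 30]
Insert 17:
  append 17 at index 5 → [45, 35, 41, 6, 30, 17] (no swap needed)
Insert 9:
  append 9 at index 6 → [45, 35, 41, 6, 30, 17, 9] (no swap needed)
Insert 21:
  append 21 at index 7 → [45, 35, 41, 6, 30, 17, 9, 21]
  21 > parent 6 at index 3, swap → [45, 35, 41, 21, 30, 17, 9, 6]
Insert 5:
  append 5 at index 8 → [45, 35, 41, 21, 30, 17, 9, 6, 5] (no swap needed)
Insert -3:
  append -3 at index 9 → [45, 35, 41, 21, 30, 17, 9, 6, 5, -3] (no swap needed)
Insert -1:
  append -1 at index 10 → [45, 35, 41, 21, 30, 17, 9, 6, 5, -3, -1] (no swap needed)
Insert 7:
  append 7 at index 11 → [45, 35, 41, 21, 30, 17, 9, 6, 5, -3, -1, 7] (no swap needed)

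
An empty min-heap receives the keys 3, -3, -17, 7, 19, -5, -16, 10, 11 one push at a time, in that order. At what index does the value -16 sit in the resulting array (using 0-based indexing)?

Insert 3:
  append 3 at index 0 → [3] (no swap needed)
Insert -3:
  append -3 at index 1 → [3, -3]
  -3 < parent 3 at index 0, swap → [-3, 3]
Insert -17:
  append -17 at index 2 → [-3, 3, -17]
  -17 < parent -3 at index 0, swap → [-17, 3, -3]
Insert 7:
  append 7 at index 3 → [-17, 3, -3, 7] (no swap needed)
Insert 19:
  append 19 at index 4 → [-17, 3, -3, 7, 19] (no swap needed)
Insert -5:
  append -5 at index 5 → [-17, 3, -3, 7, 19, -5]
  -5 < parent -3 at index 2, swap → [-17, 3, -5, 7, 19, -3]
Insert -16:
  append -16 at index 6 → [-17, 3, -5, 7, 19, -3, -16]
  -16 < parent -5 at index 2, swap → [-17, 3, -16, 7, 19, -3, -5]
Insert 10:
  append 10 at index 7 → [-17, 3, -16, 7, 19, -3, -5, 10] (no swap needed)
Insert 11:
  append 11 at index 8 → [-17, 3, -16, 7, 19, -3, -5, 10, 11] (no swap needed)
resulting array: [-17, 3, -16, 7, 19, -3, -5, 10, 11]

2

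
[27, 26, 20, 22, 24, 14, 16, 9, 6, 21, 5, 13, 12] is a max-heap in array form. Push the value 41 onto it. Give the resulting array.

append 41 at index 13 → [27, 26, 20, 22, 24, 14, 16, 9, 6, 21, 5, 13, 12, 41]
41 > parent 16 at index 6, swap → [27, 26, 20, 22, 24, 14, 41, 9, 6, 21, 5, 13, 12, 16]
41 > parent 20 at index 2, swap → [27, 26, 41, 22, 24, 14, 20, 9, 6, 21, 5, 13, 12, 16]
41 > parent 27 at index 0, swap → [41, 26, 27, 22, 24, 14, 20, 9, 6, 21, 5, 13, 12, 16]

[41, 26, 27, 22, 24, 14, 20, 9, 6, 21, 5, 13, 12, 16]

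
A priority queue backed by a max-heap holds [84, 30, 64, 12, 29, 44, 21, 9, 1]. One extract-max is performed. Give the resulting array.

[64, 30, 44, 12, 29, 1, 21, 9]

remove root 84; move last element 1 to root → [1, 30, 64, 12, 29, 44, 21, 9]
1 vs larger child 64 at index 2, swap → [64, 30, 1, 12, 29, 44, 21, 9]
1 vs larger child 44 at index 5, swap → [64, 30, 44, 12, 29, 1, 21, 9]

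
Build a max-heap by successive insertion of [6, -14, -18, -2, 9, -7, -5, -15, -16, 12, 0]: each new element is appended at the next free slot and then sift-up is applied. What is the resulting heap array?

[12, 9, -5, -14, 6, -18, -7, -15, -16, -2, 0]

Insert 6:
  append 6 at index 0 → [6] (no swap needed)
Insert -14:
  append -14 at index 1 → [6, -14] (no swap needed)
Insert -18:
  append -18 at index 2 → [6, -14, -18] (no swap needed)
Insert -2:
  append -2 at index 3 → [6, -14, -18, -2]
  -2 > parent -14 at index 1, swap → [6, -2, -18, -14]
Insert 9:
  append 9 at index 4 → [6, -2, -18, -14, 9]
  9 > parent -2 at index 1, swap → [6, 9, -18, -14, -2]
  9 > parent 6 at index 0, swap → [9, 6, -18, -14, -2]
Insert -7:
  append -7 at index 5 → [9, 6, -18, -14, -2, -7]
  -7 > parent -18 at index 2, swap → [9, 6, -7, -14, -2, -18]
Insert -5:
  append -5 at index 6 → [9, 6, -7, -14, -2, -18, -5]
  -5 > parent -7 at index 2, swap → [9, 6, -5, -14, -2, -18, -7]
Insert -15:
  append -15 at index 7 → [9, 6, -5, -14, -2, -18, -7, -15] (no swap needed)
Insert -16:
  append -16 at index 8 → [9, 6, -5, -14, -2, -18, -7, -15, -16] (no swap needed)
Insert 12:
  append 12 at index 9 → [9, 6, -5, -14, -2, -18, -7, -15, -16, 12]
  12 > parent -2 at index 4, swap → [9, 6, -5, -14, 12, -18, -7, -15, -16, -2]
  12 > parent 6 at index 1, swap → [9, 12, -5, -14, 6, -18, -7, -15, -16, -2]
  12 > parent 9 at index 0, swap → [12, 9, -5, -14, 6, -18, -7, -15, -16, -2]
Insert 0:
  append 0 at index 10 → [12, 9, -5, -14, 6, -18, -7, -15, -16, -2, 0] (no swap needed)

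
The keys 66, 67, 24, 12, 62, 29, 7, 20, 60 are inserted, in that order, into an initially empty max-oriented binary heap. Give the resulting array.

[67, 66, 29, 60, 62, 24, 7, 12, 20]

Insert 66:
  append 66 at index 0 → [66] (no swap needed)
Insert 67:
  append 67 at index 1 → [66, 67]
  67 > parent 66 at index 0, swap → [67, 66]
Insert 24:
  append 24 at index 2 → [67, 66, 24] (no swap needed)
Insert 12:
  append 12 at index 3 → [67, 66, 24, 12] (no swap needed)
Insert 62:
  append 62 at index 4 → [67, 66, 24, 12, 62] (no swap needed)
Insert 29:
  append 29 at index 5 → [67, 66, 24, 12, 62, 29]
  29 > parent 24 at index 2, swap → [67, 66, 29, 12, 62, 24]
Insert 7:
  append 7 at index 6 → [67, 66, 29, 12, 62, 24, 7] (no swap needed)
Insert 20:
  append 20 at index 7 → [67, 66, 29, 12, 62, 24, 7, 20]
  20 > parent 12 at index 3, swap → [67, 66, 29, 20, 62, 24, 7, 12]
Insert 60:
  append 60 at index 8 → [67, 66, 29, 20, 62, 24, 7, 12, 60]
  60 > parent 20 at index 3, swap → [67, 66, 29, 60, 62, 24, 7, 12, 20]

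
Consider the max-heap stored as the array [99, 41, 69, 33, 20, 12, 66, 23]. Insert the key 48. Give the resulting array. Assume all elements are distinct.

append 48 at index 8 → [99, 41, 69, 33, 20, 12, 66, 23, 48]
48 > parent 33 at index 3, swap → [99, 41, 69, 48, 20, 12, 66, 23, 33]
48 > parent 41 at index 1, swap → [99, 48, 69, 41, 20, 12, 66, 23, 33]

[99, 48, 69, 41, 20, 12, 66, 23, 33]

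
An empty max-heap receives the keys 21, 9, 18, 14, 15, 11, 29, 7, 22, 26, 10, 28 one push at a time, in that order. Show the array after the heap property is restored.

Insert 21:
  append 21 at index 0 → [21] (no swap needed)
Insert 9:
  append 9 at index 1 → [21, 9] (no swap needed)
Insert 18:
  append 18 at index 2 → [21, 9, 18] (no swap needed)
Insert 14:
  append 14 at index 3 → [21, 9, 18, 14]
  14 > parent 9 at index 1, swap → [21, 14, 18, 9]
Insert 15:
  append 15 at index 4 → [21, 14, 18, 9, 15]
  15 > parent 14 at index 1, swap → [21, 15, 18, 9, 14]
Insert 11:
  append 11 at index 5 → [21, 15, 18, 9, 14, 11] (no swap needed)
Insert 29:
  append 29 at index 6 → [21, 15, 18, 9, 14, 11, 29]
  29 > parent 18 at index 2, swap → [21, 15, 29, 9, 14, 11, 18]
  29 > parent 21 at index 0, swap → [29, 15, 21, 9, 14, 11, 18]
Insert 7:
  append 7 at index 7 → [29, 15, 21, 9, 14, 11, 18, 7] (no swap needed)
Insert 22:
  append 22 at index 8 → [29, 15, 21, 9, 14, 11, 18, 7, 22]
  22 > parent 9 at index 3, swap → [29, 15, 21, 22, 14, 11, 18, 7, 9]
  22 > parent 15 at index 1, swap → [29, 22, 21, 15, 14, 11, 18, 7, 9]
Insert 26:
  append 26 at index 9 → [29, 22, 21, 15, 14, 11, 18, 7, 9, 26]
  26 > parent 14 at index 4, swap → [29, 22, 21, 15, 26, 11, 18, 7, 9, 14]
  26 > parent 22 at index 1, swap → [29, 26, 21, 15, 22, 11, 18, 7, 9, 14]
Insert 10:
  append 10 at index 10 → [29, 26, 21, 15, 22, 11, 18, 7, 9, 14, 10] (no swap needed)
Insert 28:
  append 28 at index 11 → [29, 26, 21, 15, 22, 11, 18, 7, 9, 14, 10, 28]
  28 > parent 11 at index 5, swap → [29, 26, 21, 15, 22, 28, 18, 7, 9, 14, 10, 11]
  28 > parent 21 at index 2, swap → [29, 26, 28, 15, 22, 21, 18, 7, 9, 14, 10, 11]

[29, 26, 28, 15, 22, 21, 18, 7, 9, 14, 10, 11]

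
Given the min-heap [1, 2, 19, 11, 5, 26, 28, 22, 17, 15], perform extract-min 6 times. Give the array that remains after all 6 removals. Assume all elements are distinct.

extract-min #1 returns 1:
  remove root 1; move last element 15 to root → [15, 2, 19, 11, 5, 26, 28, 22, 17]
  15 vs smaller child 2 at index 1, swap → [2, 15, 19, 11, 5, 26, 28, 22, 17]
  15 vs smaller child 5 at index 4, swap → [2, 5, 19, 11, 15, 26, 28, 22, 17]
extract-min #2 returns 2:
  remove root 2; move last element 17 to root → [17, 5, 19, 11, 15, 26, 28, 22]
  17 vs smaller child 5 at index 1, swap → [5, 17, 19, 11, 15, 26, 28, 22]
  17 vs smaller child 11 at index 3, swap → [5, 11, 19, 17, 15, 26, 28, 22]
extract-min #3 returns 5:
  remove root 5; move last element 22 to root → [22, 11, 19, 17, 15, 26, 28]
  22 vs smaller child 11 at index 1, swap → [11, 22, 19, 17, 15, 26, 28]
  22 vs smaller child 15 at index 4, swap → [11, 15, 19, 17, 22, 26, 28]
extract-min #4 returns 11:
  remove root 11; move last element 28 to root → [28, 15, 19, 17, 22, 26]
  28 vs smaller child 15 at index 1, swap → [15, 28, 19, 17, 22, 26]
  28 vs smaller child 17 at index 3, swap → [15, 17, 19, 28, 22, 26]
extract-min #5 returns 15:
  remove root 15; move last element 26 to root → [26, 17, 19, 28, 22]
  26 vs smaller child 17 at index 1, swap → [17, 26, 19, 28, 22]
  26 vs smaller child 22 at index 4, swap → [17, 22, 19, 28, 26]
extract-min #6 returns 17:
  remove root 17; move last element 26 to root → [26, 22, 19, 28]
  26 vs smaller child 19 at index 2, swap → [19, 22, 26, 28]

[19, 22, 26, 28]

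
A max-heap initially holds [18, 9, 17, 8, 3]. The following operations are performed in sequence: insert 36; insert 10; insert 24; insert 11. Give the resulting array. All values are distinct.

[36, 24, 18, 11, 3, 17, 10, 8, 9]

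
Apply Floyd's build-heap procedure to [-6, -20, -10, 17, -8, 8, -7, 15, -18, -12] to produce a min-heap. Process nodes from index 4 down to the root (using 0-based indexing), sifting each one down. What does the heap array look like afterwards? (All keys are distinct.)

sift down from index 4:
  -8 vs only child -12 at index 9, swap → [-6, -20, -10, 17, -12, 8, -7, 15, -18, -8]
sift down from index 3:
  17 vs smaller child -18 at index 8, swap → [-6, -20, -10, -18, -12, 8, -7, 15, 17, -8]
sift down from index 2: already satisfies heap property
sift down from index 1: already satisfies heap property
sift down from index 0:
  -6 vs smaller child -20 at index 1, swap → [-20, -6, -10, -18, -12, 8, -7, 15, 17, -8]
  -6 vs smaller child -18 at index 3, swap → [-20, -18, -10, -6, -12, 8, -7, 15, 17, -8]

[-20, -18, -10, -6, -12, 8, -7, 15, 17, -8]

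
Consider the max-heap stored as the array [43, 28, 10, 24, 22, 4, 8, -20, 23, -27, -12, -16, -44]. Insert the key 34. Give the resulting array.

append 34 at index 13 → [43, 28, 10, 24, 22, 4, 8, -20, 23, -27, -12, -16, -44, 34]
34 > parent 8 at index 6, swap → [43, 28, 10, 24, 22, 4, 34, -20, 23, -27, -12, -16, -44, 8]
34 > parent 10 at index 2, swap → [43, 28, 34, 24, 22, 4, 10, -20, 23, -27, -12, -16, -44, 8]

[43, 28, 34, 24, 22, 4, 10, -20, 23, -27, -12, -16, -44, 8]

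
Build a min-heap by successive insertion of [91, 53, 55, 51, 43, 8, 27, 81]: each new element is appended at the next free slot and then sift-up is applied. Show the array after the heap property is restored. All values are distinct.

[8, 51, 27, 81, 53, 55, 43, 91]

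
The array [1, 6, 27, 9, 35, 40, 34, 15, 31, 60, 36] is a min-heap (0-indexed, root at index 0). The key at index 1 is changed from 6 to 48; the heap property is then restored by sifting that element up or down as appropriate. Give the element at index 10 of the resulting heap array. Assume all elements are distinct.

36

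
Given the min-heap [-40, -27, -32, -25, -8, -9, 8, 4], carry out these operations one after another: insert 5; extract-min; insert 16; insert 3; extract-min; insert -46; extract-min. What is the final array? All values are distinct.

[-27, -25, -9, 3, -8, 5, 8, 4, 16]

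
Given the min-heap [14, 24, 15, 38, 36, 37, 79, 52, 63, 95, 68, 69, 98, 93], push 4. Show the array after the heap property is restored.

append 4 at index 14 → [14, 24, 15, 38, 36, 37, 79, 52, 63, 95, 68, 69, 98, 93, 4]
4 < parent 79 at index 6, swap → [14, 24, 15, 38, 36, 37, 4, 52, 63, 95, 68, 69, 98, 93, 79]
4 < parent 15 at index 2, swap → [14, 24, 4, 38, 36, 37, 15, 52, 63, 95, 68, 69, 98, 93, 79]
4 < parent 14 at index 0, swap → [4, 24, 14, 38, 36, 37, 15, 52, 63, 95, 68, 69, 98, 93, 79]

[4, 24, 14, 38, 36, 37, 15, 52, 63, 95, 68, 69, 98, 93, 79]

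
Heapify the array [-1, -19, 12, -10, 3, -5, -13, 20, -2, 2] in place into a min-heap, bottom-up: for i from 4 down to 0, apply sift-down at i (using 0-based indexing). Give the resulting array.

[-19, -10, -13, -2, 2, -5, 12, 20, -1, 3]

sift down from index 4:
  3 vs only child 2 at index 9, swap → [-1, -19, 12, -10, 2, -5, -13, 20, -2, 3]
sift down from index 3: already satisfies heap property
sift down from index 2:
  12 vs smaller child -13 at index 6, swap → [-1, -19, -13, -10, 2, -5, 12, 20, -2, 3]
sift down from index 1: already satisfies heap property
sift down from index 0:
  -1 vs smaller child -19 at index 1, swap → [-19, -1, -13, -10, 2, -5, 12, 20, -2, 3]
  -1 vs smaller child -10 at index 3, swap → [-19, -10, -13, -1, 2, -5, 12, 20, -2, 3]
  -1 vs smaller child -2 at index 8, swap → [-19, -10, -13, -2, 2, -5, 12, 20, -1, 3]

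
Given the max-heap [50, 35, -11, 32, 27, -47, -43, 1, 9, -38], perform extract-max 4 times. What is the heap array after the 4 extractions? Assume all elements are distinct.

extract-max #1 returns 50:
  remove root 50; move last element -38 to root → [-38, 35, -11, 32, 27, -47, -43, 1, 9]
  -38 vs larger child 35 at index 1, swap → [35, -38, -11, 32, 27, -47, -43, 1, 9]
  -38 vs larger child 32 at index 3, swap → [35, 32, -11, -38, 27, -47, -43, 1, 9]
  -38 vs larger child 9 at index 8, swap → [35, 32, -11, 9, 27, -47, -43, 1, -38]
extract-max #2 returns 35:
  remove root 35; move last element -38 to root → [-38, 32, -11, 9, 27, -47, -43, 1]
  -38 vs larger child 32 at index 1, swap → [32, -38, -11, 9, 27, -47, -43, 1]
  -38 vs larger child 27 at index 4, swap → [32, 27, -11, 9, -38, -47, -43, 1]
extract-max #3 returns 32:
  remove root 32; move last element 1 to root → [1, 27, -11, 9, -38, -47, -43]
  1 vs larger child 27 at index 1, swap → [27, 1, -11, 9, -38, -47, -43]
  1 vs larger child 9 at index 3, swap → [27, 9, -11, 1, -38, -47, -43]
extract-max #4 returns 27:
  remove root 27; move last element -43 to root → [-43, 9, -11, 1, -38, -47]
  -43 vs larger child 9 at index 1, swap → [9, -43, -11, 1, -38, -47]
  -43 vs larger child 1 at index 3, swap → [9, 1, -11, -43, -38, -47]

[9, 1, -11, -43, -38, -47]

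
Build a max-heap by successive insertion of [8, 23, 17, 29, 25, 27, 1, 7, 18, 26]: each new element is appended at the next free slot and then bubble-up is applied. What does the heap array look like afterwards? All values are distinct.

Insert 8:
  append 8 at index 0 → [8] (no swap needed)
Insert 23:
  append 23 at index 1 → [8, 23]
  23 > parent 8 at index 0, swap → [23, 8]
Insert 17:
  append 17 at index 2 → [23, 8, 17] (no swap needed)
Insert 29:
  append 29 at index 3 → [23, 8, 17, 29]
  29 > parent 8 at index 1, swap → [23, 29, 17, 8]
  29 > parent 23 at index 0, swap → [29, 23, 17, 8]
Insert 25:
  append 25 at index 4 → [29, 23, 17, 8, 25]
  25 > parent 23 at index 1, swap → [29, 25, 17, 8, 23]
Insert 27:
  append 27 at index 5 → [29, 25, 17, 8, 23, 27]
  27 > parent 17 at index 2, swap → [29, 25, 27, 8, 23, 17]
Insert 1:
  append 1 at index 6 → [29, 25, 27, 8, 23, 17, 1] (no swap needed)
Insert 7:
  append 7 at index 7 → [29, 25, 27, 8, 23, 17, 1, 7] (no swap needed)
Insert 18:
  append 18 at index 8 → [29, 25, 27, 8, 23, 17, 1, 7, 18]
  18 > parent 8 at index 3, swap → [29, 25, 27, 18, 23, 17, 1, 7, 8]
Insert 26:
  append 26 at index 9 → [29, 25, 27, 18, 23, 17, 1, 7, 8, 26]
  26 > parent 23 at index 4, swap → [29, 25, 27, 18, 26, 17, 1, 7, 8, 23]
  26 > parent 25 at index 1, swap → [29, 26, 27, 18, 25, 17, 1, 7, 8, 23]

[29, 26, 27, 18, 25, 17, 1, 7, 8, 23]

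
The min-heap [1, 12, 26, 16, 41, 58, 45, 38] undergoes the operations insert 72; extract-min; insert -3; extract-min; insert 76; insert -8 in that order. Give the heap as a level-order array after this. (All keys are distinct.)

insert 72:
  append 72 at index 8 → [1, 12, 26, 16, 41, 58, 45, 38, 72] (no swap needed)
extract-min → returns 1:
  remove root 1; move last element 72 to root → [72, 12, 26, 16, 41, 58, 45, 38]
  72 vs smaller child 12 at index 1, swap → [12, 72, 26, 16, 41, 58, 45, 38]
  72 vs smaller child 16 at index 3, swap → [12, 16, 26, 72, 41, 58, 45, 38]
  72 vs only child 38 at index 7, swap → [12, 16, 26, 38, 41, 58, 45, 72]
insert -3:
  append -3 at index 8 → [12, 16, 26, 38, 41, 58, 45, 72, -3]
  -3 < parent 38 at index 3, swap → [12, 16, 26, -3, 41, 58, 45, 72, 38]
  -3 < parent 16 at index 1, swap → [12, -3, 26, 16, 41, 58, 45, 72, 38]
  -3 < parent 12 at index 0, swap → [-3, 12, 26, 16, 41, 58, 45, 72, 38]
extract-min → returns -3:
  remove root -3; move last element 38 to root → [38, 12, 26, 16, 41, 58, 45, 72]
  38 vs smaller child 12 at index 1, swap → [12, 38, 26, 16, 41, 58, 45, 72]
  38 vs smaller child 16 at index 3, swap → [12, 16, 26, 38, 41, 58, 45, 72]
insert 76:
  append 76 at index 8 → [12, 16, 26, 38, 41, 58, 45, 72, 76] (no swap needed)
insert -8:
  append -8 at index 9 → [12, 16, 26, 38, 41, 58, 45, 72, 76, -8]
  -8 < parent 41 at index 4, swap → [12, 16, 26, 38, -8, 58, 45, 72, 76, 41]
  -8 < parent 16 at index 1, swap → [12, -8, 26, 38, 16, 58, 45, 72, 76, 41]
  -8 < parent 12 at index 0, swap → [-8, 12, 26, 38, 16, 58, 45, 72, 76, 41]

[-8, 12, 26, 38, 16, 58, 45, 72, 76, 41]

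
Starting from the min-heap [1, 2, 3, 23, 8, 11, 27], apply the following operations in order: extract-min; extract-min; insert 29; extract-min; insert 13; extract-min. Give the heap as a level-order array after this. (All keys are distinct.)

extract-min → returns 1:
  remove root 1; move last element 27 to root → [27, 2, 3, 23, 8, 11]
  27 vs smaller child 2 at index 1, swap → [2, 27, 3, 23, 8, 11]
  27 vs smaller child 8 at index 4, swap → [2, 8, 3, 23, 27, 11]
extract-min → returns 2:
  remove root 2; move last element 11 to root → [11, 8, 3, 23, 27]
  11 vs smaller child 3 at index 2, swap → [3, 8, 11, 23, 27]
insert 29:
  append 29 at index 5 → [3, 8, 11, 23, 27, 29] (no swap needed)
extract-min → returns 3:
  remove root 3; move last element 29 to root → [29, 8, 11, 23, 27]
  29 vs smaller child 8 at index 1, swap → [8, 29, 11, 23, 27]
  29 vs smaller child 23 at index 3, swap → [8, 23, 11, 29, 27]
insert 13:
  append 13 at index 5 → [8, 23, 11, 29, 27, 13] (no swap needed)
extract-min → returns 8:
  remove root 8; move last element 13 to root → [13, 23, 11, 29, 27]
  13 vs smaller child 11 at index 2, swap → [11, 23, 13, 29, 27]

[11, 23, 13, 29, 27]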